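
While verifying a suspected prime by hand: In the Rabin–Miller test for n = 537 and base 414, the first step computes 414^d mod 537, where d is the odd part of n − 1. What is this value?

447

n − 1 = 536 = 2^3 · 67, so s = 3 and d = 67.
Repeated squaring mod 537: 414^1 ≡ 414, 414^2 ≡ 93, 414^4 ≡ 57, 414^8 ≡ 27, 414^16 ≡ 192, 414^32 ≡ 348, 414^64 ≡ 279.
67 = 64 + 2 + 1, so 414^67 ≡ 279·93·414 ≡ 447 (mod 537).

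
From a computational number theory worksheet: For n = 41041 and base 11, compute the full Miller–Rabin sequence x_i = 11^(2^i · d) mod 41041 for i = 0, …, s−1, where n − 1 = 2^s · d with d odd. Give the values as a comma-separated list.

n − 1 = 41040 = 2^4 · 2565, so s = 4 and d = 2565.
x_0 = 11^2565 mod 41041 = 4103.
x_1 = 4103^2 mod 41041 = 7799.
x_2 = 7799^2 mod 41041 = 1639.
x_3 = 1639^2 mod 41041 = 18656.

4103, 7799, 1639, 18656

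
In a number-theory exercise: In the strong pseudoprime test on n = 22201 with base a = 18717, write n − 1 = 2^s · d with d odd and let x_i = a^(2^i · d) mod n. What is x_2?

n − 1 = 22200 = 2^3 · 2775, so s = 3 and d = 2775.
x_0 = 18717^2775 mod 22201 = 15391.
x_1 = 15391^2 mod 22201 = 20412.
x_2 = 20412^2 mod 22201 = 3577.

3577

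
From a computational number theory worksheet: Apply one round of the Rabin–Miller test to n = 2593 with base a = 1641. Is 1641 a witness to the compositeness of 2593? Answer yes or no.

n − 1 = 2592 = 2^5 · 81, so s = 5 and d = 81.
x_0 = 1641^81 mod 2593 = 532.
x_0 is neither 1 nor 2592, so continue squaring.
x_1 = 532^2 mod 2593 = 387.
x_2 = 387^2 mod 2593 = 1968.
x_3 = 1968^2 mod 2593 = 1675.
x_4 = 1675^2 mod 2593 = 2592.
x_4 ≡ −1, so 1641 is not a witness.

no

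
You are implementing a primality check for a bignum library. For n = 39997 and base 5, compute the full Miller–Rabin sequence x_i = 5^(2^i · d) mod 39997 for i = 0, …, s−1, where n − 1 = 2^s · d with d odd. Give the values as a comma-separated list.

n − 1 = 39996 = 2^2 · 9999, so s = 2 and d = 9999.
x_0 = 5^9999 mod 39997 = 34959.
x_1 = 34959^2 mod 39997 = 23346.

34959, 23346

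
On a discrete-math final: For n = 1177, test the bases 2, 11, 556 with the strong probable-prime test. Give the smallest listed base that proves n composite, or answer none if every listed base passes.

n − 1 = 1176 = 2^3 · 147, so s = 3 and d = 147.
Base 2: x_0 = 2^147 mod 1177 = 403. x_0 is neither 1 nor 1176, so continue squaring. x_1 = 403^2 mod 1177 = 1160. x_2 = 1160^2 mod 1177 = 289. Reached i = s−1 = 2 without hitting −1: 2 is a Miller–Rabin witness and 1177 is composite.
Base 11: x_0 = 11^147 mod 1177 = 319. x_0 is neither 1 nor 1176, so continue squaring. x_1 = 319^2 mod 1177 = 539. x_2 = 539^2 mod 1177 = 979. Reached i = s−1 = 2 without hitting −1: 11 is a Miller–Rabin witness and 1177 is composite.
Base 556: x_0 = 556^147 mod 1177 = 96. x_0 is neither 1 nor 1176, so continue squaring. x_1 = 96^2 mod 1177 = 977. x_2 = 977^2 mod 1177 = 1159. Reached i = s−1 = 2 without hitting −1: 556 is a Miller–Rabin witness and 1177 is composite.
The smallest witness among the given bases is 2.

2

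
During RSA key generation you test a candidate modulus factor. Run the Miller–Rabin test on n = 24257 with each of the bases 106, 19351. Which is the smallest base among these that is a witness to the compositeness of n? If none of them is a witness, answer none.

106

n − 1 = 24256 = 2^6 · 379, so s = 6 and d = 379.
Base 106: x_0 = 106^379 mod 24257 = 19664. x_0 is neither 1 nor 24256, so continue squaring. x_1 = 19664^2 mod 24257 = 16316. x_2 = 16316^2 mod 24257 = 15538. x_3 = 15538^2 mod 24257 = 23780. x_4 = 23780^2 mod 24257 = 9216. x_5 = 9216^2 mod 24257 = 10899. Reached i = s−1 = 5 without hitting −1: 106 is a Miller–Rabin witness and 24257 is composite.
Base 19351: x_0 = 19351^379 mod 24257 = 7032. x_0 is neither 1 nor 24256, so continue squaring. x_1 = 7032^2 mod 24257 = 13258. x_2 = 13258^2 mod 24257 = 8342. x_3 = 8342^2 mod 24257 = 19888. x_4 = 19888^2 mod 24257 = 22159. x_5 = 22159^2 mod 24257 = 11087. Reached i = s−1 = 5 without hitting −1: 19351 is a Miller–Rabin witness and 24257 is composite.
The smallest witness among the given bases is 106.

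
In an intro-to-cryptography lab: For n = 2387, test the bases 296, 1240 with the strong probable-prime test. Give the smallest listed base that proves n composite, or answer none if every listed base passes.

296

n − 1 = 2386 = 2^1 · 1193, so s = 1 and d = 1193.
Base 296: x_0 = 296^1193 mod 2387 = 571. x_0 ∉ {1, 2386} and s = 1, so 296 is a Miller–Rabin witness and 2387 is composite.
Base 1240: x_0 = 1240^1193 mod 2387 = 589. x_0 ∉ {1, 2386} and s = 1, so 1240 is a Miller–Rabin witness and 2387 is composite.
The smallest witness among the given bases is 296.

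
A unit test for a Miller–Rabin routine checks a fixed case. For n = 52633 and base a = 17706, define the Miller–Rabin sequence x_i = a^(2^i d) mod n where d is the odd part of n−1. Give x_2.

n − 1 = 52632 = 2^3 · 6579, so s = 3 and d = 6579.
Repeated squaring mod 52633: 17706^1 ≡ 17706, 17706^2 ≡ 20288, 17706^4 ≡ 12884, 17706^8 ≡ 45607, 17706^16 ≡ 47555, 17706^32 ≡ 48547, 17706^64 ≡ 10735, 17706^128 ≡ 26588, 17706^256 ≡ 7921, 17706^512 ≡ 3705, 17706^1024 ≡ 42445, 17706^2048 ≡ 3068, 17706^4096 ≡ 43950.
6579 = 4096 + 2048 + 256 + 128 + 32 + 16 + 2 + 1, so 17706^6579 ≡ 43950·3068·7921·26588·48547·47555·20288·17706 ≡ 10198 (mod 52633).
x_0 = 10198.
x_1 = 10198^2 mod 52633 = 49029.
x_2 = 49029^2 mod 52633 = 41098.

41098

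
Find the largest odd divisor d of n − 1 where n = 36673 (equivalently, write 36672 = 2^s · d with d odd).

573

Halving: 36672 → 18336 → 9168 → 4584 → 2292 → 1146 → 573; 573 is odd.
So 36672 = 2^6 · 573.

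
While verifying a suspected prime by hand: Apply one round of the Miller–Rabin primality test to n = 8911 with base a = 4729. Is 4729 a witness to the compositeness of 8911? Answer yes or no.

no

n − 1 = 8910 = 2^1 · 4455, so s = 1 and d = 4455.
x_0 = 4729^4455 mod 8911 = 1.
x_0 = 1, so 4729 is not a witness.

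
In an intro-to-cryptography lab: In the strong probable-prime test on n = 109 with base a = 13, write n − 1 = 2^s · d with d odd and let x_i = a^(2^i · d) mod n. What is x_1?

n − 1 = 108 = 2^2 · 27, so s = 2 and d = 27.
x_0 = 13^27 mod 109 = 76.
x_1 = 76^2 mod 109 = 108.

108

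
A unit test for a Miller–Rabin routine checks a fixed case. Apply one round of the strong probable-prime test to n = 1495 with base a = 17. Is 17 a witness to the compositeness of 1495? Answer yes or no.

yes

n − 1 = 1494 = 2^1 · 747, so s = 1 and d = 747.
By repeated squaring, 17^747 ≡ 1468 (mod 1495).
x_0 = 17^747 mod 1495 = 1468.
x_0 ∉ {1, 1494} and s = 1, so 17 is a Miller–Rabin witness and 1495 is composite.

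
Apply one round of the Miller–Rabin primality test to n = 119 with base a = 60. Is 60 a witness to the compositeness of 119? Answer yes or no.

yes

n − 1 = 118 = 2^1 · 59, so s = 1 and d = 59.
x_0 = 60^59 mod 119 = 100.
x_0 ∉ {1, 118} and s = 1, so 60 is a Miller–Rabin witness and 119 is composite.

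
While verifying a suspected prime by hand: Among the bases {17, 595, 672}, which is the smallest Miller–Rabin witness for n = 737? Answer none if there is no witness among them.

n − 1 = 736 = 2^5 · 23, so s = 5 and d = 23.
Base 17: x_0 = 17^23 mod 737 = 227. x_0 is neither 1 nor 736, so continue squaring. x_1 = 227^2 mod 737 = 676. x_2 = 676^2 mod 737 = 36. x_3 = 36^2 mod 737 = 559. x_4 = 559^2 mod 737 = 730. Reached i = s−1 = 4 without hitting −1: 17 is a Miller–Rabin witness and 737 is composite.
Base 595: x_0 = 595^23 mod 737 = 595. x_0 is neither 1 nor 736, so continue squaring. x_1 = 595^2 mod 737 = 265. x_2 = 265^2 mod 737 = 210. x_3 = 210^2 mod 737 = 617. x_4 = 617^2 mod 737 = 397. Reached i = s−1 = 4 without hitting −1: 595 is a Miller–Rabin witness and 737 is composite.
Base 672: x_0 = 672^23 mod 737 = 342. x_0 is neither 1 nor 736, so continue squaring. x_1 = 342^2 mod 737 = 518. x_2 = 518^2 mod 737 = 56. x_3 = 56^2 mod 737 = 188. x_4 = 188^2 mod 737 = 705. Reached i = s−1 = 4 without hitting −1: 672 is a Miller–Rabin witness and 737 is composite.
The smallest witness among the given bases is 17.

17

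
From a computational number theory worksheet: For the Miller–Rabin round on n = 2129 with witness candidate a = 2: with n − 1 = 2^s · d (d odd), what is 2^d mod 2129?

n − 1 = 2128 = 2^4 · 133, so s = 4 and d = 133.
2^133 mod 2129 = 372.

372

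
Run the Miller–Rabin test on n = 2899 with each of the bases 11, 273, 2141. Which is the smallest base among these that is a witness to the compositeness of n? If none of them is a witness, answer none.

n − 1 = 2898 = 2^1 · 1449, so s = 1 and d = 1449.
Base 11: x_0 = 11^1449 mod 2899 = 1958. x_0 ∉ {1, 2898} and s = 1, so 11 is a Miller–Rabin witness and 2899 is composite.
Base 273: x_0 = 273^1449 mod 2899 = 351. x_0 ∉ {1, 2898} and s = 1, so 273 is a Miller–Rabin witness and 2899 is composite.
Base 2141: x_0 = 2141^1449 mod 2899 = 1665. x_0 ∉ {1, 2898} and s = 1, so 2141 is a Miller–Rabin witness and 2899 is composite.
The smallest witness among the given bases is 11.

11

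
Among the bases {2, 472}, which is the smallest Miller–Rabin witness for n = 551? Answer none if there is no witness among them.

2

n − 1 = 550 = 2^1 · 275, so s = 1 and d = 275.
Base 2: x_0 = 2^275 mod 551 = 184. x_0 ∉ {1, 550} and s = 1, so 2 is a Miller–Rabin witness and 551 is composite.
Base 472: x_0 = 472^275 mod 551 = 536. x_0 ∉ {1, 550} and s = 1, so 472 is a Miller–Rabin witness and 551 is composite.
The smallest witness among the given bases is 2.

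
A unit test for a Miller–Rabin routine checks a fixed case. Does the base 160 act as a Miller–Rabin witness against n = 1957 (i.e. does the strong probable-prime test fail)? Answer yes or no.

n − 1 = 1956 = 2^2 · 489, so s = 2 and d = 489.
By repeated squaring, 160^489 ≡ 1956 (mod 1957).
x_0 = 160^489 mod 1957 = 1956.
x_0 = 1956 ≡ −1, so 160 is not a witness.

no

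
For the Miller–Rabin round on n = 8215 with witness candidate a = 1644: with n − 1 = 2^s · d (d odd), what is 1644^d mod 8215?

1644

n − 1 = 8214 = 2^1 · 4107, so s = 1 and d = 4107.
1644^4107 mod 8215 = 1644.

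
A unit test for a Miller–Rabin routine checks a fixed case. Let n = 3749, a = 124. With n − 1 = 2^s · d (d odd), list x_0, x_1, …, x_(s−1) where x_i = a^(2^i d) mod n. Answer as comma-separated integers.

518, 2145

n − 1 = 3748 = 2^2 · 937, so s = 2 and d = 937.
x_0 = 124^937 mod 3749 = 518.
x_1 = 518^2 mod 3749 = 2145.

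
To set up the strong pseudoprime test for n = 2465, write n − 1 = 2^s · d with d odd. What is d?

77

Halving: 2464 → 1232 → 616 → 308 → 154 → 77; 77 is odd.
So 2464 = 2^5 · 77.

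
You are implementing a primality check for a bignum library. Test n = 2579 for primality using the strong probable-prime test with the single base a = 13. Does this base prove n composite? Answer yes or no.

no

n − 1 = 2578 = 2^1 · 1289, so s = 1 and d = 1289.
x_0 = 13^1289 mod 2579 = 2578.
x_0 = 2578 ≡ −1, so 13 is not a witness.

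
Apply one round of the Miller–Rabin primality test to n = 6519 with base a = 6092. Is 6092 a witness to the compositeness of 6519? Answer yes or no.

yes

n − 1 = 6518 = 2^1 · 3259, so s = 1 and d = 3259.
x_0 = 6092^3259 mod 6519 = 4949.
x_0 ∉ {1, 6518} and s = 1, so 6092 is a Miller–Rabin witness and 6519 is composite.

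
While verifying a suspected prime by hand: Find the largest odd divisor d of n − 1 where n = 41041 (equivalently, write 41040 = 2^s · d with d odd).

Halving: 41040 → 20520 → 10260 → 5130 → 2565; 2565 is odd.
So 41040 = 2^4 · 2565.

2565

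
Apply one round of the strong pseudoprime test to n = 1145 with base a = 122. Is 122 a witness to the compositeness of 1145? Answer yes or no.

n − 1 = 1144 = 2^3 · 143, so s = 3 and d = 143.
By repeated squaring, 122^143 ≡ 1023 (mod 1145).
x_0 = 122^143 mod 1145 = 1023.
x_0 is neither 1 nor 1144, so continue squaring.
x_1 = 1023^2 mod 1145 = 1144.
x_1 ≡ −1, so 122 is not a witness.

no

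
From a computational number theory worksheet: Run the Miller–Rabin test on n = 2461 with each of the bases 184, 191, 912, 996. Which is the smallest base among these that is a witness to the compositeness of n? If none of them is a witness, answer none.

184

n − 1 = 2460 = 2^2 · 615, so s = 2 and d = 615.
Base 184: x_0 = 184^615 mod 2461 = 2093. x_0 is neither 1 nor 2460, so continue squaring. x_1 = 2093^2 mod 2461 = 69. Reached i = s−1 = 1 without hitting −1: 184 is a Miller–Rabin witness and 2461 is composite.
Base 191: x_0 = 191^615 mod 2461 = 1413. x_0 is neither 1 nor 2460, so continue squaring. x_1 = 1413^2 mod 2461 = 698. Reached i = s−1 = 1 without hitting −1: 191 is a Miller–Rabin witness and 2461 is composite.
Base 912: x_0 = 912^615 mod 2461 = 1630. x_0 is neither 1 nor 2460, so continue squaring. x_1 = 1630^2 mod 2461 = 1481. Reached i = s−1 = 1 without hitting −1: 912 is a Miller–Rabin witness and 2461 is composite.
Base 996: x_0 = 996^615 mod 2461 = 1160. x_0 is neither 1 nor 2460, so continue squaring. x_1 = 1160^2 mod 2461 = 1894. Reached i = s−1 = 1 without hitting −1: 996 is a Miller–Rabin witness and 2461 is composite.
The smallest witness among the given bases is 184.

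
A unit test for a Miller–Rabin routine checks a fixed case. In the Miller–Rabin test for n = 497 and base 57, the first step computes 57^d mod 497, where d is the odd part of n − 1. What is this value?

57

n − 1 = 496 = 2^4 · 31, so s = 4 and d = 31.
Repeated squaring mod 497: 57^1 ≡ 57, 57^2 ≡ 267, 57^4 ≡ 218, 57^8 ≡ 309, 57^16 ≡ 57.
31 = 16 + 8 + 4 + 2 + 1, so 57^31 ≡ 57·309·218·267·57 ≡ 57 (mod 497).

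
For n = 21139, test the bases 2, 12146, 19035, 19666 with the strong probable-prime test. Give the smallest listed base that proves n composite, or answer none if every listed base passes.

none

n − 1 = 21138 = 2^1 · 10569, so s = 1 and d = 10569.
Base 2: x_0 = 2^10569 mod 21139 = 21138. x_0 = 21138 ≡ −1, so 2 is not a witness.
Base 12146: x_0 = 12146^10569 mod 21139 = 21138. x_0 = 21138 ≡ −1, so 12146 is not a witness.
Base 19035: x_0 = 19035^10569 mod 21139 = 21138. x_0 = 21138 ≡ −1, so 19035 is not a witness.
Base 19666: x_0 = 19666^10569 mod 21139 = 1. x_0 = 1, so 19666 is not a witness.
No listed base is a witness for 21139.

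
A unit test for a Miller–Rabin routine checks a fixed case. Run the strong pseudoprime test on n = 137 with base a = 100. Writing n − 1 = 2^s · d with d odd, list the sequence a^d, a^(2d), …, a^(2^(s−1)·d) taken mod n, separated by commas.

100, 136, 1

n − 1 = 136 = 2^3 · 17, so s = 3 and d = 17.
x_0 = 100^17 mod 137 = 100.
x_1 = 100^2 mod 137 = 136.
x_2 = 136^2 mod 137 = 1.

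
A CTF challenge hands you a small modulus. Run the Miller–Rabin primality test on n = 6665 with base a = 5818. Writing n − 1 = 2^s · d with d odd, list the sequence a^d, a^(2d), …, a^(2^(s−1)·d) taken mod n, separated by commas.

n − 1 = 6664 = 2^3 · 833, so s = 3 and d = 833.
x_0 = 5818^833 mod 6665 = 823.
x_1 = 823^2 mod 6665 = 4164.
x_2 = 4164^2 mod 6665 = 3231.

823, 4164, 3231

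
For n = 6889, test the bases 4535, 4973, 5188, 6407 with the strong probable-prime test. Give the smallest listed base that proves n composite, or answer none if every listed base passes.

4973

n − 1 = 6888 = 2^3 · 861, so s = 3 and d = 861.
Base 4535: x_0 = 4535^861 mod 6889 = 6888. x_0 = 6888 ≡ −1, so 4535 is not a witness.
Base 4973: x_0 = 4973^861 mod 6889 = 5394. x_0 is neither 1 nor 6888, so continue squaring. x_1 = 5394^2 mod 6889 = 2989. x_2 = 2989^2 mod 6889 = 5977. Reached i = s−1 = 2 without hitting −1: 4973 is a Miller–Rabin witness and 6889 is composite.
Base 5188: x_0 = 5188^861 mod 6889 = 2655. x_0 is neither 1 nor 6888, so continue squaring. x_1 = 2655^2 mod 6889 = 1578. x_2 = 1578^2 mod 6889 = 3155. Reached i = s−1 = 2 without hitting −1: 5188 is a Miller–Rabin witness and 6889 is composite.
Base 6407: x_0 = 6407^861 mod 6889 = 167. x_0 is neither 1 nor 6888, so continue squaring. x_1 = 167^2 mod 6889 = 333. x_2 = 333^2 mod 6889 = 665. Reached i = s−1 = 2 without hitting −1: 6407 is a Miller–Rabin witness and 6889 is composite.
The smallest witness among the given bases is 4973.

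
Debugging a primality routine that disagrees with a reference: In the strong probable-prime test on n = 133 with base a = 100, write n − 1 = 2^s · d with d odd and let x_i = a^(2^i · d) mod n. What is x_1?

106

n − 1 = 132 = 2^2 · 33, so s = 2 and d = 33.
x_0 = 100^33 mod 133 = 64.
x_1 = 64^2 mod 133 = 106.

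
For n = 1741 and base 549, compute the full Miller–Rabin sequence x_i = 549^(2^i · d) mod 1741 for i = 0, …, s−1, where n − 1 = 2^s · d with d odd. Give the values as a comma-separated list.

1682, 1740

n − 1 = 1740 = 2^2 · 435, so s = 2 and d = 435.
x_0 = 549^435 mod 1741 = 1682.
x_1 = 1682^2 mod 1741 = 1740.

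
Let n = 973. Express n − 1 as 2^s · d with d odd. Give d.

Halving: 972 → 486 → 243; 243 is odd.
So 972 = 2^2 · 243.

243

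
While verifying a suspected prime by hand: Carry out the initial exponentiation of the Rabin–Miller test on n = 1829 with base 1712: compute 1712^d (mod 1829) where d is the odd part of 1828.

1299

n − 1 = 1828 = 2^2 · 457, so s = 2 and d = 457.
By repeated squaring, 1712^457 ≡ 1299 (mod 1829).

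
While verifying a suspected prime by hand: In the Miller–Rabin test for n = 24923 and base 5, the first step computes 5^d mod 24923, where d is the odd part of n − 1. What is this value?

24922

n − 1 = 24922 = 2^1 · 12461, so s = 1 and d = 12461.
Repeated squaring mod 24923: 5^1 ≡ 5, 5^2 ≡ 25, 5^4 ≡ 625, 5^8 ≡ 16780, 5^16 ≡ 13269, 5^32 ≡ 10289, 5^64 ≡ 15540, 5^128 ≡ 12653, 5^256 ≡ 17980, 5^512 ≡ 4167, 5^1024 ≡ 17481, 5^2048 ≡ 4458, 5^4096 ≡ 10133, 5^8192 ≡ 19852.
12461 = 8192 + 4096 + 128 + 32 + 8 + 4 + 1, so 5^12461 ≡ 19852·10133·12653·10289·16780·625·5 ≡ 24922 (mod 24923).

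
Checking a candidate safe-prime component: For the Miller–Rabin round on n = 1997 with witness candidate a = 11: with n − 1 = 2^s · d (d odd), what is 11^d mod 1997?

1585

n − 1 = 1996 = 2^2 · 499, so s = 2 and d = 499.
11^499 mod 1997 = 1585.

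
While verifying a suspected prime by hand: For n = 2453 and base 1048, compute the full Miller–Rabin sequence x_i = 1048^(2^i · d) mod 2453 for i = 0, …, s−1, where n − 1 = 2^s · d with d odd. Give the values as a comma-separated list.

n − 1 = 2452 = 2^2 · 613, so s = 2 and d = 613.
x_0 = 1048^613 mod 2453 = 1248.
x_1 = 1248^2 mod 2453 = 2302.

1248, 2302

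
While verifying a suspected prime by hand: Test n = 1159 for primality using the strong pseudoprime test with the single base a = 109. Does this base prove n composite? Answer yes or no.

yes

n − 1 = 1158 = 2^1 · 579, so s = 1 and d = 579.
x_0 = 109^579 mod 1159 = 426.
x_0 ∉ {1, 1158} and s = 1, so 109 is a Miller–Rabin witness and 1159 is composite.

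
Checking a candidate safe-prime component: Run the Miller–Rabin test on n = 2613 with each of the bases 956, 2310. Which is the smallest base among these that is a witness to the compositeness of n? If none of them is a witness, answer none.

n − 1 = 2612 = 2^2 · 653, so s = 2 and d = 653.
Base 956: x_0 = 956^653 mod 2613 = 2156. x_0 is neither 1 nor 2612, so continue squaring. x_1 = 2156^2 mod 2613 = 2422. Reached i = s−1 = 1 without hitting −1: 956 is a Miller–Rabin witness and 2613 is composite.
Base 2310: x_0 = 2310^653 mod 2613 = 1524. x_0 is neither 1 nor 2612, so continue squaring. x_1 = 1524^2 mod 2613 = 2232. Reached i = s−1 = 1 without hitting −1: 2310 is a Miller–Rabin witness and 2613 is composite.
The smallest witness among the given bases is 956.

956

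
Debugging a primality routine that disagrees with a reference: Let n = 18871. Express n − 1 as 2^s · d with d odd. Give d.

9435

Halving: 18870 → 9435; 9435 is odd.
So 18870 = 2^1 · 9435.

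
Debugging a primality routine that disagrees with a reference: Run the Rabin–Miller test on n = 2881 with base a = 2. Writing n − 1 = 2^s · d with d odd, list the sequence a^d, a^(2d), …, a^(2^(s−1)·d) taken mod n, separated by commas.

1599, 1354, 1000, 293, 2300, 484

n − 1 = 2880 = 2^6 · 45, so s = 6 and d = 45.
x_0 = 2^45 mod 2881 = 1599.
x_1 = 1599^2 mod 2881 = 1354.
x_2 = 1354^2 mod 2881 = 1000.
x_3 = 1000^2 mod 2881 = 293.
x_4 = 293^2 mod 2881 = 2300.
x_5 = 2300^2 mod 2881 = 484.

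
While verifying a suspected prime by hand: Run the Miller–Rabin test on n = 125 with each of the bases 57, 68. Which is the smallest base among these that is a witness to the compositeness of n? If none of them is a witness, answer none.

n − 1 = 124 = 2^2 · 31, so s = 2 and d = 31.
Base 57: x_0 = 57^31 mod 125 = 68. x_0 is neither 1 nor 124, so continue squaring. x_1 = 68^2 mod 125 = 124. x_1 ≡ −1, so 57 is not a witness.
Base 68: x_0 = 68^31 mod 125 = 57. x_0 is neither 1 nor 124, so continue squaring. x_1 = 57^2 mod 125 = 124. x_1 ≡ −1, so 68 is not a witness.
No listed base is a witness for 125.

none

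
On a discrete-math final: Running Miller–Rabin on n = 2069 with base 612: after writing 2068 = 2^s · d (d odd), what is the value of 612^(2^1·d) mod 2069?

2068

n − 1 = 2068 = 2^2 · 517, so s = 2 and d = 517.
x_0 = 612^517 mod 2069 = 164.
x_1 = 164^2 mod 2069 = 2068.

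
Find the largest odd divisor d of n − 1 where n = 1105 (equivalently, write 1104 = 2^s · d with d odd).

69

Halving: 1104 → 552 → 276 → 138 → 69; 69 is odd.
So 1104 = 2^4 · 69.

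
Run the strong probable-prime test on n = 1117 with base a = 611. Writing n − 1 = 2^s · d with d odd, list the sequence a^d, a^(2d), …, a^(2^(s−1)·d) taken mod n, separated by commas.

n − 1 = 1116 = 2^2 · 279, so s = 2 and d = 279.
x_0 = 611^279 mod 1117 = 1116.
x_1 = 1116^2 mod 1117 = 1.

1116, 1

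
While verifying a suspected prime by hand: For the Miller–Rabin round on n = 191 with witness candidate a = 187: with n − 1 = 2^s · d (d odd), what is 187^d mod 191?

n − 1 = 190 = 2^1 · 95, so s = 1 and d = 95.
187^95 mod 191 = 190.

190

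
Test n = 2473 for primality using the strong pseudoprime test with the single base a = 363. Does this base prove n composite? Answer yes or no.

n − 1 = 2472 = 2^3 · 309, so s = 3 and d = 309.
Repeated squaring mod 2473: 363^1 ≡ 363, 363^2 ≡ 700, 363^4 ≡ 346, 363^8 ≡ 1012, 363^16 ≡ 322, 363^32 ≡ 2291, 363^64 ≡ 975, 363^128 ≡ 993, 363^256 ≡ 1795.
309 = 256 + 32 + 16 + 4 + 1, so 363^309 ≡ 1795·2291·322·346·363 ≡ 1 (mod 2473).
x_0 = 363^309 mod 2473 = 1.
x_0 = 1, so 363 is not a witness.

no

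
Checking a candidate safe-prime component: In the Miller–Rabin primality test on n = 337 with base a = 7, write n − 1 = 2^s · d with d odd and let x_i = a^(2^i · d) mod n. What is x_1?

n − 1 = 336 = 2^4 · 21, so s = 4 and d = 21.
x_0 = 7^21 mod 337 = 226.
x_1 = 226^2 mod 337 = 189.

189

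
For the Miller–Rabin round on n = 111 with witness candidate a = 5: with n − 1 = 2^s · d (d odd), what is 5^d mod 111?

n − 1 = 110 = 2^1 · 55, so s = 1 and d = 55.
Repeated squaring mod 111: 5^1 ≡ 5, 5^2 ≡ 25, 5^4 ≡ 70, 5^8 ≡ 16, 5^16 ≡ 34, 5^32 ≡ 46.
55 = 32 + 16 + 4 + 2 + 1, so 5^55 ≡ 46·34·70·25·5 ≡ 32 (mod 111).

32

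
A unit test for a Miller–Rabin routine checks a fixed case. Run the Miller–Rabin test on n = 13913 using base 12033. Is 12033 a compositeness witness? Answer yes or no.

no

n − 1 = 13912 = 2^3 · 1739, so s = 3 and d = 1739.
x_0 = 12033^1739 mod 13913 = 10470.
x_0 is neither 1 nor 13912, so continue squaring.
x_1 = 10470^2 mod 13913 = 373.
x_2 = 373^2 mod 13913 = 13912.
x_2 ≡ −1, so 12033 is not a witness.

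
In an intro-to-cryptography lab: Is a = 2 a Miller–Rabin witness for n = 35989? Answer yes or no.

yes

n − 1 = 35988 = 2^2 · 8997, so s = 2 and d = 8997.
By repeated squaring, 2^8997 ≡ 35834 (mod 35989).
x_0 = 2^8997 mod 35989 = 35834.
x_0 is neither 1 nor 35988, so continue squaring.
x_1 = 35834^2 mod 35989 = 24025.
Reached i = s−1 = 1 without hitting −1: 2 is a Miller–Rabin witness and 35989 is composite.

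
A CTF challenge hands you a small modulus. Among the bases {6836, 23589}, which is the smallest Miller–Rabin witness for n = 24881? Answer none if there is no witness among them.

n − 1 = 24880 = 2^4 · 1555, so s = 4 and d = 1555.
Base 6836: x_0 = 6836^1555 mod 24881 = 5488. x_0 is neither 1 nor 24880, so continue squaring. x_1 = 5488^2 mod 24881 = 12134. x_2 = 12134^2 mod 24881 = 13079. x_3 = 13079^2 mod 24881 = 3366. Reached i = s−1 = 3 without hitting −1: 6836 is a Miller–Rabin witness and 24881 is composite.
Base 23589: x_0 = 23589^1555 mod 24881 = 11083. x_0 is neither 1 nor 24880, so continue squaring. x_1 = 11083^2 mod 24881 = 20273. x_2 = 20273^2 mod 24881 = 10171. x_3 = 10171^2 mod 24881 = 18924. Reached i = s−1 = 3 without hitting −1: 23589 is a Miller–Rabin witness and 24881 is composite.
The smallest witness among the given bases is 6836.

6836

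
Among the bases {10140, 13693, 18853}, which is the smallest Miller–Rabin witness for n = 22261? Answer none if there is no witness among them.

13693

n − 1 = 22260 = 2^2 · 5565, so s = 2 and d = 5565.
Base 10140: x_0 = 10140^5565 mod 22261 = 22260. x_0 = 22260 ≡ −1, so 10140 is not a witness.
Base 13693: x_0 = 13693^5565 mod 22261 = 3463. x_0 is neither 1 nor 22260, so continue squaring. x_1 = 3463^2 mod 22261 = 15951. Reached i = s−1 = 1 without hitting −1: 13693 is a Miller–Rabin witness and 22261 is composite.
Base 18853: x_0 = 18853^5565 mod 22261 = 19793. x_0 is neither 1 nor 22260, so continue squaring. x_1 = 19793^2 mod 22261 = 13771. Reached i = s−1 = 1 without hitting −1: 18853 is a Miller–Rabin witness and 22261 is composite.
The smallest witness among the given bases is 13693.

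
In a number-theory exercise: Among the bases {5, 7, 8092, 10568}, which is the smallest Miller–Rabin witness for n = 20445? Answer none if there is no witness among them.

5

n − 1 = 20444 = 2^2 · 5111, so s = 2 and d = 5111.
Base 5: x_0 = 5^5111 mod 20445 = 10880. x_0 is neither 1 nor 20444, so continue squaring. x_1 = 10880^2 mod 20445 = 18295. Reached i = s−1 = 1 without hitting −1: 5 is a Miller–Rabin witness and 20445 is composite.
Base 7: x_0 = 7^5111 mod 20445 = 12013. x_0 is neither 1 nor 20444, so continue squaring. x_1 = 12013^2 mod 20445 = 11359. Reached i = s−1 = 1 without hitting −1: 7 is a Miller–Rabin witness and 20445 is composite.
Base 8092: x_0 = 8092^5111 mod 20445 = 5743. x_0 is neither 1 nor 20444, so continue squaring. x_1 = 5743^2 mod 20445 = 4264. Reached i = s−1 = 1 without hitting −1: 8092 is a Miller–Rabin witness and 20445 is composite.
Base 10568: x_0 = 10568^5111 mod 20445 = 3497. x_0 is neither 1 nor 20444, so continue squaring. x_1 = 3497^2 mod 20445 = 2899. Reached i = s−1 = 1 without hitting −1: 10568 is a Miller–Rabin witness and 20445 is composite.
The smallest witness among the given bases is 5.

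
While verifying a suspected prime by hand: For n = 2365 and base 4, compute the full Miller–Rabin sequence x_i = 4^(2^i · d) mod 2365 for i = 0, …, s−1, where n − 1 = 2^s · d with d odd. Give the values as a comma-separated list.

n − 1 = 2364 = 2^2 · 591, so s = 2 and d = 591.
x_0 = 4^591 mod 2365 = 279.
x_1 = 279^2 mod 2365 = 2161.

279, 2161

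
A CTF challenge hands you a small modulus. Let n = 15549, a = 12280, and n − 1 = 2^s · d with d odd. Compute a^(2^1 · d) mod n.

n − 1 = 15548 = 2^2 · 3887, so s = 2 and d = 3887.
x_0 = 12280^3887 mod 15549 = 6310.
x_1 = 6310^2 mod 15549 = 10660.

10660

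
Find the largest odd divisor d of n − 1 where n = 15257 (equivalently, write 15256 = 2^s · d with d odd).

Halving: 15256 → 7628 → 3814 → 1907; 1907 is odd.
So 15256 = 2^3 · 1907.

1907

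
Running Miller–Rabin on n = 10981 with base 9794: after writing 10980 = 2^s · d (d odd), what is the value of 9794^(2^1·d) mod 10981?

n − 1 = 10980 = 2^2 · 2745, so s = 2 and d = 2745.
x_0 = 9794^2745 mod 10981 = 1913.
x_1 = 1913^2 mod 10981 = 2896.

2896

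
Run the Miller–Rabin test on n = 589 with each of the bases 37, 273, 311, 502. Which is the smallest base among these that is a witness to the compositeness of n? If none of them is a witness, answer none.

none

n − 1 = 588 = 2^2 · 147, so s = 2 and d = 147.
Base 37: x_0 = 37^147 mod 589 = 588. x_0 = 588 ≡ −1, so 37 is not a witness.
Base 273: x_0 = 273^147 mod 589 = 1. x_0 = 1, so 273 is not a witness.
Base 311: x_0 = 311^147 mod 589 = 1. x_0 = 1, so 311 is not a witness.
Base 502: x_0 = 502^147 mod 589 = 588. x_0 = 588 ≡ −1, so 502 is not a witness.
No listed base is a witness for 589.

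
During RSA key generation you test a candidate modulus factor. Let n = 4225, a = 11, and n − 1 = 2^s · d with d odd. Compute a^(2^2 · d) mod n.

n − 1 = 4224 = 2^7 · 33, so s = 7 and d = 33.
x_0 = 11^33 mod 4225 = 931.
x_1 = 931^2 mod 4225 = 636.
x_2 = 636^2 mod 4225 = 3121.

3121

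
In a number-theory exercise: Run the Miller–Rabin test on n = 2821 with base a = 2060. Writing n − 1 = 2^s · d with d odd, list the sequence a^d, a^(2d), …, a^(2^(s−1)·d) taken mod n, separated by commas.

n − 1 = 2820 = 2^2 · 705, so s = 2 and d = 705.
x_0 = 2060^705 mod 2821 = 2605.
x_1 = 2605^2 mod 2821 = 1520.

2605, 1520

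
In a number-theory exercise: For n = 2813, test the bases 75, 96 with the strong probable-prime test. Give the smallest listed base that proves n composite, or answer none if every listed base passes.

n − 1 = 2812 = 2^2 · 703, so s = 2 and d = 703.
Base 75: x_0 = 75^703 mod 2813 = 2738. x_0 is neither 1 nor 2812, so continue squaring. x_1 = 2738^2 mod 2813 = 2812. x_1 ≡ −1, so 75 is not a witness.
Base 96: x_0 = 96^703 mod 2813 = 1454. x_0 is neither 1 nor 2812, so continue squaring. x_1 = 1454^2 mod 2813 = 1553. Reached i = s−1 = 1 without hitting −1: 96 is a Miller–Rabin witness and 2813 is composite.
The smallest witness among the given bases is 96.

96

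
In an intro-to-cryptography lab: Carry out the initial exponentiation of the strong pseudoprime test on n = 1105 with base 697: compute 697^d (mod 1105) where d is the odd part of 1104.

n − 1 = 1104 = 2^4 · 69, so s = 4 and d = 69.
By repeated squaring, 697^69 ≡ 697 (mod 1105).

697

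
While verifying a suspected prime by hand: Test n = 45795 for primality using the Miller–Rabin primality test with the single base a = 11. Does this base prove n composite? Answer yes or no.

n − 1 = 45794 = 2^1 · 22897, so s = 1 and d = 22897.
x_0 = 11^22897 mod 45795 = 24296.
x_0 ∉ {1, 45794} and s = 1, so 11 is a Miller–Rabin witness and 45795 is composite.

yes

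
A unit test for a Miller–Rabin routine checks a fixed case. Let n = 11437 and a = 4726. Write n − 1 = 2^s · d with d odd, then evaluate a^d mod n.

n − 1 = 11436 = 2^2 · 2859, so s = 2 and d = 2859.
4726^2859 mod 11437 = 11436.

11436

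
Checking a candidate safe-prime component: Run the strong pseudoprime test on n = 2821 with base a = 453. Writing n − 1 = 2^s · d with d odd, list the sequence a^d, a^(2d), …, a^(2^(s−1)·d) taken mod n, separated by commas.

n − 1 = 2820 = 2^2 · 705, so s = 2 and d = 705.
x_0 = 453^705 mod 2821 = 125.
x_1 = 125^2 mod 2821 = 1520.

125, 1520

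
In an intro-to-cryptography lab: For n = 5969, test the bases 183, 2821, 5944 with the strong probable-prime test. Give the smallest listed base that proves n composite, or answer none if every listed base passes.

n − 1 = 5968 = 2^4 · 373, so s = 4 and d = 373.
Base 183: x_0 = 183^373 mod 5969 = 4160. x_0 is neither 1 nor 5968, so continue squaring. x_1 = 4160^2 mod 5969 = 1469. x_2 = 1469^2 mod 5969 = 3152. x_3 = 3152^2 mod 5969 = 2688. Reached i = s−1 = 3 without hitting −1: 183 is a Miller–Rabin witness and 5969 is composite.
Base 2821: x_0 = 2821^373 mod 5969 = 3150. x_0 is neither 1 nor 5968, so continue squaring. x_1 = 3150^2 mod 5969 = 2022. x_2 = 2022^2 mod 5969 = 5688. x_3 = 5688^2 mod 5969 = 1364. Reached i = s−1 = 3 without hitting −1: 2821 is a Miller–Rabin witness and 5969 is composite.
Base 5944: x_0 = 5944^373 mod 5969 = 5769. x_0 is neither 1 nor 5968, so continue squaring. x_1 = 5769^2 mod 5969 = 4186. x_2 = 4186^2 mod 5969 = 3581. x_3 = 3581^2 mod 5969 = 2149. Reached i = s−1 = 3 without hitting −1: 5944 is a Miller–Rabin witness and 5969 is composite.
The smallest witness among the given bases is 183.

183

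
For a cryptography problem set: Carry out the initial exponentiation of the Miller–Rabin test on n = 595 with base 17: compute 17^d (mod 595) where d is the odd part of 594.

n − 1 = 594 = 2^1 · 297, so s = 1 and d = 297.
Repeated squaring mod 595: 17^1 ≡ 17, 17^2 ≡ 289, 17^4 ≡ 221, 17^8 ≡ 51, 17^16 ≡ 221, 17^32 ≡ 51, 17^64 ≡ 221, 17^128 ≡ 51, 17^256 ≡ 221.
297 = 256 + 32 + 8 + 1, so 17^297 ≡ 221·51·51·17 ≡ 272 (mod 595).

272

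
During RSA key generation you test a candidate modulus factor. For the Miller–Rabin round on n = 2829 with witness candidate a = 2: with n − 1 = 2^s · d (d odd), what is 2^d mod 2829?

1112

n − 1 = 2828 = 2^2 · 707, so s = 2 and d = 707.
2^707 mod 2829 = 1112.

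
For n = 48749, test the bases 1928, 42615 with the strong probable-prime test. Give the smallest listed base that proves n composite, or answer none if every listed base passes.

1928

n − 1 = 48748 = 2^2 · 12187, so s = 2 and d = 12187.
Base 1928: x_0 = 1928^12187 mod 48749 = 24314. x_0 is neither 1 nor 48748, so continue squaring. x_1 = 24314^2 mod 48749 = 40222. Reached i = s−1 = 1 without hitting −1: 1928 is a Miller–Rabin witness and 48749 is composite.
Base 42615: x_0 = 42615^12187 mod 48749 = 23995. x_0 is neither 1 nor 48748, so continue squaring. x_1 = 23995^2 mod 48749 = 34335. Reached i = s−1 = 1 without hitting −1: 42615 is a Miller–Rabin witness and 48749 is composite.
The smallest witness among the given bases is 1928.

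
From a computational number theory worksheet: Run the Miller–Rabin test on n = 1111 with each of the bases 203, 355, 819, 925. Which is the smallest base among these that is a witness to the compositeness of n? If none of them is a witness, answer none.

n − 1 = 1110 = 2^1 · 555, so s = 1 and d = 555.
Base 203: x_0 = 203^555 mod 1111 = 1. x_0 = 1, so 203 is not a witness.
Base 355: x_0 = 355^555 mod 1111 = 1046. x_0 ∉ {1, 1110} and s = 1, so 355 is a Miller–Rabin witness and 1111 is composite.
Base 819: x_0 = 819^555 mod 1111 = 650. x_0 ∉ {1, 1110} and s = 1, so 819 is a Miller–Rabin witness and 1111 is composite.
Base 925: x_0 = 925^555 mod 1111 = 903. x_0 ∉ {1, 1110} and s = 1, so 925 is a Miller–Rabin witness and 1111 is composite.
The smallest witness among the given bases is 355.

355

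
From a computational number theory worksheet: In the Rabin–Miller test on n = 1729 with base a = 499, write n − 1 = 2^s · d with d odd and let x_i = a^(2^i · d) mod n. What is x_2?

1

n − 1 = 1728 = 2^6 · 27, so s = 6 and d = 27.
Repeated squaring mod 1729: 499^1 ≡ 499, 499^2 ≡ 25, 499^4 ≡ 625, 499^8 ≡ 1600, 499^16 ≡ 1080.
27 = 16 + 8 + 2 + 1, so 499^27 ≡ 1080·1600·25·499 ≡ 1464 (mod 1729).
x_0 = 1464.
x_1 = 1464^2 mod 1729 = 1065.
x_2 = 1065^2 mod 1729 = 1.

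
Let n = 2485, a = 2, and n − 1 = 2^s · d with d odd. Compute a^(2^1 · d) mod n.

1639

n − 1 = 2484 = 2^2 · 621, so s = 2 and d = 621.
x_0 = 2^621 mod 2485 = 232.
x_1 = 232^2 mod 2485 = 1639.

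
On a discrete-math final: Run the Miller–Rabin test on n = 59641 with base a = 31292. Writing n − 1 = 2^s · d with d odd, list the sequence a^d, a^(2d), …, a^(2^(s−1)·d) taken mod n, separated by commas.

n − 1 = 59640 = 2^3 · 7455, so s = 3 and d = 7455.
x_0 = 31292^7455 mod 59641 = 53579.
x_1 = 53579^2 mod 59641 = 8988.
x_2 = 8988^2 mod 59641 = 30230.

53579, 8988, 30230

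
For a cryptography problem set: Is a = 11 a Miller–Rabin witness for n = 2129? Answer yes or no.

no

n − 1 = 2128 = 2^4 · 133, so s = 4 and d = 133.
x_0 = 11^133 mod 2129 = 2024.
x_0 is neither 1 nor 2128, so continue squaring.
x_1 = 2024^2 mod 2129 = 380.
x_2 = 380^2 mod 2129 = 1757.
x_3 = 1757^2 mod 2129 = 2128.
x_3 ≡ −1, so 11 is not a witness.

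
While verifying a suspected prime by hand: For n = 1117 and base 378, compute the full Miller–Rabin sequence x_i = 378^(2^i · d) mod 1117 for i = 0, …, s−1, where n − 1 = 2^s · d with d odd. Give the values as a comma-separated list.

n − 1 = 1116 = 2^2 · 279, so s = 2 and d = 279.
x_0 = 378^279 mod 1117 = 903.
x_1 = 903^2 mod 1117 = 1116.

903, 1116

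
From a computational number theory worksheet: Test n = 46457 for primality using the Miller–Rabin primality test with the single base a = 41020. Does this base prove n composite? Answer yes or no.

no

n − 1 = 46456 = 2^3 · 5807, so s = 3 and d = 5807.
x_0 = 41020^5807 mod 46457 = 28366.
x_0 is neither 1 nor 46456, so continue squaring.
x_1 = 28366^2 mod 46457 = 41173.
x_2 = 41173^2 mod 46457 = 46456.
x_2 ≡ −1, so 41020 is not a witness.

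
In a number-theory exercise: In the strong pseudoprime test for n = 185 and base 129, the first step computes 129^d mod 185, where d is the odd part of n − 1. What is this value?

n − 1 = 184 = 2^3 · 23, so s = 3 and d = 23.
Repeated squaring mod 185: 129^1 ≡ 129, 129^2 ≡ 176, 129^4 ≡ 81, 129^8 ≡ 86, 129^16 ≡ 181.
23 = 16 + 4 + 2 + 1, so 129^23 ≡ 181·81·176·129 ≡ 59 (mod 185).

59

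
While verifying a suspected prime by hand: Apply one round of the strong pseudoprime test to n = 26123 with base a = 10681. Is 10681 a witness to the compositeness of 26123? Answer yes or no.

yes

n − 1 = 26122 = 2^1 · 13061, so s = 1 and d = 13061.
x_0 = 10681^13061 mod 26123 = 17134.
x_0 ∉ {1, 26122} and s = 1, so 10681 is a Miller–Rabin witness and 26123 is composite.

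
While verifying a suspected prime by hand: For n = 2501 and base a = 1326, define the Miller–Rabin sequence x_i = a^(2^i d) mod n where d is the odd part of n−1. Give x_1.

1877

n − 1 = 2500 = 2^2 · 625, so s = 2 and d = 625.
Repeated squaring mod 2501: 1326^1 ≡ 1326, 1326^2 ≡ 73, 1326^4 ≡ 327, 1326^8 ≡ 1887, 1326^16 ≡ 1846, 1326^32 ≡ 1354, 1326^64 ≡ 83, 1326^128 ≡ 1887, 1326^256 ≡ 1846, 1326^512 ≡ 1354.
625 = 512 + 64 + 32 + 16 + 1, so 1326^625 ≡ 1354·83·1354·1846·1326 ≡ 1695 (mod 2501).
x_0 = 1695.
x_1 = 1695^2 mod 2501 = 1877.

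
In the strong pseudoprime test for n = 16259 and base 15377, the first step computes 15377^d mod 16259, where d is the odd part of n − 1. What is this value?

13939

n − 1 = 16258 = 2^1 · 8129, so s = 1 and d = 8129.
Repeated squaring mod 16259: 15377^1 ≡ 15377, 15377^2 ≡ 13751, 15377^4 ≡ 14090, 15377^8 ≡ 5710, 15377^16 ≡ 4805, 15377^32 ≡ 245, 15377^64 ≡ 11248, 15377^128 ≡ 6225, 15377^256 ≡ 5428, 15377^512 ≡ 1876, 15377^1024 ≡ 7432, 15377^2048 ≡ 2801, 15377^4096 ≡ 8763.
8129 = 4096 + 2048 + 1024 + 512 + 256 + 128 + 64 + 1, so 15377^8129 ≡ 8763·2801·7432·1876·5428·6225·11248·15377 ≡ 13939 (mod 16259).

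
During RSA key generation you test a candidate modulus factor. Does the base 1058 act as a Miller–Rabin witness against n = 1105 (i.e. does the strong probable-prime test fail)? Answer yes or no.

no

n − 1 = 1104 = 2^4 · 69, so s = 4 and d = 69.
x_0 = 1058^69 mod 1105 = 1058.
x_0 is neither 1 nor 1104, so continue squaring.
x_1 = 1058^2 mod 1105 = 1104.
x_1 ≡ −1, so 1058 is not a witness.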